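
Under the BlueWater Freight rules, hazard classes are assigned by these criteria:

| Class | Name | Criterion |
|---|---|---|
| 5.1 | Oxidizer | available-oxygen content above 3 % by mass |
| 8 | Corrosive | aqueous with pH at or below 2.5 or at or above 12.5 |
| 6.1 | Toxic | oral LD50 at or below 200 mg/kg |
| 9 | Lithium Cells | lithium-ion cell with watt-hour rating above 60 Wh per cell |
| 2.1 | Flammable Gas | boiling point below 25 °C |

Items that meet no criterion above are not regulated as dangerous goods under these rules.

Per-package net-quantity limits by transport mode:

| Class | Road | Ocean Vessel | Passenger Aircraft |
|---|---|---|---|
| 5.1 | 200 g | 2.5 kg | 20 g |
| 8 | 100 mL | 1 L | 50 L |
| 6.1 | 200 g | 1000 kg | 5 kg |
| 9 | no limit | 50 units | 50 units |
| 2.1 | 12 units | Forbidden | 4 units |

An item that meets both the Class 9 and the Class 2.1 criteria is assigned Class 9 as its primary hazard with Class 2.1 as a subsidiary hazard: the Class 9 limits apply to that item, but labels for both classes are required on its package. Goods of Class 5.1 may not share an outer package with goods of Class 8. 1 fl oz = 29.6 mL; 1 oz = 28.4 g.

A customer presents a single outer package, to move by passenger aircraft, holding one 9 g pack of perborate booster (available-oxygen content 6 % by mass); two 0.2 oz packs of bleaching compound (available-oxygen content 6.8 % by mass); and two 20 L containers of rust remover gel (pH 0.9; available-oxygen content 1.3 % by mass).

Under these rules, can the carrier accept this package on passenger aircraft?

Perborate booster: available-oxygen content 6 % by mass > 3 % by mass → Class 5.1 (Oxidizer).
Bleaching compound: available-oxygen content 6.8 % by mass > 3 % by mass → Class 5.1 (Oxidizer).
pH 0.9 meets the Class 8 criterion (Corrosive), so the rust remover gel is Class 8.
Class 5.1 net quantity: 9 g + (two 0.2 oz packs = 11.36 g) = 20.36 g.
20.36 g > 20 g (passenger aircraft limit, Class 5.1) — over the limit.
Class 8 quantity: two 20 L containers = 40 L.
That is within the Class 8 passenger aircraft limit of 50 L.
Class 5.1 and Class 8 may not share an outer package.

No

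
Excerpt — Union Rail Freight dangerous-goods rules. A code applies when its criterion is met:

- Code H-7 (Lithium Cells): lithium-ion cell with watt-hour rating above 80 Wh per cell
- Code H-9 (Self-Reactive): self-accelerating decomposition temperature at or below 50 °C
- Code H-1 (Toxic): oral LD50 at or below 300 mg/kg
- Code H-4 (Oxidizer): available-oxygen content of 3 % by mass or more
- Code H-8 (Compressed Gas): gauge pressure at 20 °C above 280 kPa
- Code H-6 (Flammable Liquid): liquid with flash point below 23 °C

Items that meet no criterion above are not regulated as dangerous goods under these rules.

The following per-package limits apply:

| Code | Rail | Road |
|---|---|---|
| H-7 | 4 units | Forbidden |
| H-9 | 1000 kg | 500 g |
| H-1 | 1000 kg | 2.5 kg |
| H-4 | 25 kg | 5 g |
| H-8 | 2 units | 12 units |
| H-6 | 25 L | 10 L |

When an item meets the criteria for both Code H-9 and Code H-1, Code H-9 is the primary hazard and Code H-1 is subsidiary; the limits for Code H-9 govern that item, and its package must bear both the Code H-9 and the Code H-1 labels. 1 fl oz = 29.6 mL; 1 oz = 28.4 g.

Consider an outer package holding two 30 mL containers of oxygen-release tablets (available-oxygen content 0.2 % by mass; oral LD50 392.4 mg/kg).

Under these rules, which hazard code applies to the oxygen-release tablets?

Not regulated

oral LD50 392.4 mg/kg is not below 300 mg/kg, so Code H-1 does not apply.
available-oxygen content 0.2 % by mass is not above 3 % by mass, so Code H-4 does not apply.
No criterion is met, so the item is not regulated.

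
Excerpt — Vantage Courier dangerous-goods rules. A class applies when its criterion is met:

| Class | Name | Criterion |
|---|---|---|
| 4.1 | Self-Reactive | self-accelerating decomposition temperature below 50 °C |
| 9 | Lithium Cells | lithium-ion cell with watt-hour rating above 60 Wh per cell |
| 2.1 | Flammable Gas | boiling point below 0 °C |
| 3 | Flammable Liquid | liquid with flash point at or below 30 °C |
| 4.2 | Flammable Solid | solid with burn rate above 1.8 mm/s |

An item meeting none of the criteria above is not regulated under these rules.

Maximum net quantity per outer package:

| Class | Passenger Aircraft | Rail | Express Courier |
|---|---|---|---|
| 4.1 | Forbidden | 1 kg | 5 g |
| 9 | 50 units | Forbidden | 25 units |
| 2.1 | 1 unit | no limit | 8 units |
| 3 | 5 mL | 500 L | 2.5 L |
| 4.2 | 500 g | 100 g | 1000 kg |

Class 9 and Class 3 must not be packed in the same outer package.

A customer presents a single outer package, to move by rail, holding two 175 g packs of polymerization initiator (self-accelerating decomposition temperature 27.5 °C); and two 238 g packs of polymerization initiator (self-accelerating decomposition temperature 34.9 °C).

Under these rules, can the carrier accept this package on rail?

Polymerization initiator: self-accelerating decomposition temperature 27.5 °C < 50 °C → Class 4.1 (Self-Reactive).
The polymerization initiator has self-accelerating decomposition temperature 34.9 °C, which is < 50 °C, so it is Class 4.1 (Self-Reactive).
Class 4.1 net quantity: (two 175 g packs = 350 g) + (two 238 g packs = 476 g) = 826 g.
That is within the Class 4.1 rail limit of 1 kg.

Yes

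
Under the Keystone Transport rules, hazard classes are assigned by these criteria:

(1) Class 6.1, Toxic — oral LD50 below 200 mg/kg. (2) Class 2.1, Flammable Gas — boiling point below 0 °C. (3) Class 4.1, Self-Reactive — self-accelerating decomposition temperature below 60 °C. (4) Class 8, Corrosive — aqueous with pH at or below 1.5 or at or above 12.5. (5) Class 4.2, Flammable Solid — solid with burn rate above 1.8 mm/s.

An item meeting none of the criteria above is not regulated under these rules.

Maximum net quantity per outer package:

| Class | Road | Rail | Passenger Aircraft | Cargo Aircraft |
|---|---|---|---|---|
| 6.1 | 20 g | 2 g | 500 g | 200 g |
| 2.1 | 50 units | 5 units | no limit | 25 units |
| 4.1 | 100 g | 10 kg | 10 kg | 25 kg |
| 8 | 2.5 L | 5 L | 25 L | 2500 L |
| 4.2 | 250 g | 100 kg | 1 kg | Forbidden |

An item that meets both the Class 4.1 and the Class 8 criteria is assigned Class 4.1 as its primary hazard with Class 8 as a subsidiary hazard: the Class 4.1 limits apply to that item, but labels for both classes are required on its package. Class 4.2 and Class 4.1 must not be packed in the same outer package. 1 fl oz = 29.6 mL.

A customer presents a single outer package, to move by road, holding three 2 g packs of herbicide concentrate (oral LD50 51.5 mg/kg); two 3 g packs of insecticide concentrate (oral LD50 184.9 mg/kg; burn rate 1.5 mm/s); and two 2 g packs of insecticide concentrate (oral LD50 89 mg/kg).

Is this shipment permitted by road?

Yes

With oral LD50 51.5 mg/kg (< 200 mg/kg), the herbicide concentrate falls in Class 6.1.
With oral LD50 184.9 mg/kg (< 200 mg/kg), the insecticide concentrate falls in Class 6.1.
Oral LD50 89 mg/kg meets the Class 6.1 criterion (Toxic), so the insecticide concentrate is Class 6.1.
Class 6.1 net quantity: (three 2 g packs = 6 g) + (two 3 g packs = 6 g) + (two 2 g packs = 4 g) = 16 g.
16 g is within the road limit of 20 g for Class 6.1.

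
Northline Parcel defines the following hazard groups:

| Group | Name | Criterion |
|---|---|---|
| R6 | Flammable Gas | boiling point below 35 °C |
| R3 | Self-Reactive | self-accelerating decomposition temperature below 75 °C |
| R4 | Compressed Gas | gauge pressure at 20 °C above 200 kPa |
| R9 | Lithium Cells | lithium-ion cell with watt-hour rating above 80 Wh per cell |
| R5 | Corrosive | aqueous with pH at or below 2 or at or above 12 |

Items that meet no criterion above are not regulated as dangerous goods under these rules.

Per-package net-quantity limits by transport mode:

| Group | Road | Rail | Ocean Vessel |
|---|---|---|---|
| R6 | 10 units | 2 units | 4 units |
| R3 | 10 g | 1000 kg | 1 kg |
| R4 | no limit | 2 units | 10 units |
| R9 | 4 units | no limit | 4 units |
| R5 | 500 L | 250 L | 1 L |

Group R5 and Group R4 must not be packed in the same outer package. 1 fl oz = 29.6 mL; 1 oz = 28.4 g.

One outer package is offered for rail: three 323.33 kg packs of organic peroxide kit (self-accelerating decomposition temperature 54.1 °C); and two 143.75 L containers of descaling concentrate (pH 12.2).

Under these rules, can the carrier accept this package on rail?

No

With self-accelerating decomposition temperature 54.1 °C (< 75 °C), the organic peroxide kit falls in Group R3.
Descaling concentrate: pH 12.2 ≥ 12 → Group R5 (Corrosive).
Group R5 quantity: two 143.75 L containers = 287.5 L.
287.5 L exceeds the rail limit of 250 L for Group R5.
Group R3 quantity: three 323.33 kg packs = 969.99 kg.
969.99 kg is within the rail limit of 1000 kg for Group R3.
The segregation rule (Group R5 with Group R4) does not apply to Group R5 with Group R3.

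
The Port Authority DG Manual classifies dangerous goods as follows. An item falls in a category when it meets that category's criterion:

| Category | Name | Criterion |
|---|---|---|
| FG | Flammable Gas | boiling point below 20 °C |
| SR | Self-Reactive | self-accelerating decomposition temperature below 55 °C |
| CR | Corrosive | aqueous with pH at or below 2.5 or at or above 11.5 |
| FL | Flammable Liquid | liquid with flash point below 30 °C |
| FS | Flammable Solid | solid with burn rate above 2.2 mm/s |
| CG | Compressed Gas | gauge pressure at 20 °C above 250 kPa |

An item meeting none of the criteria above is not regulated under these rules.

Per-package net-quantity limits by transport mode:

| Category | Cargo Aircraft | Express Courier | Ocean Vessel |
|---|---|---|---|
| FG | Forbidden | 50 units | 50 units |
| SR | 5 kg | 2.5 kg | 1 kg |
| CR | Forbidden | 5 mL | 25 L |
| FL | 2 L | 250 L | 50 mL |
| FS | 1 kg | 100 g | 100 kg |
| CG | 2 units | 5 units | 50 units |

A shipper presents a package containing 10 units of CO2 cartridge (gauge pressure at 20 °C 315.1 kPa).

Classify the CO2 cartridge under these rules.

Category CG

CO2 cartridge: gauge pressure at 20 °C 315.1 kPa > 250 kPa → Category CG (Compressed Gas).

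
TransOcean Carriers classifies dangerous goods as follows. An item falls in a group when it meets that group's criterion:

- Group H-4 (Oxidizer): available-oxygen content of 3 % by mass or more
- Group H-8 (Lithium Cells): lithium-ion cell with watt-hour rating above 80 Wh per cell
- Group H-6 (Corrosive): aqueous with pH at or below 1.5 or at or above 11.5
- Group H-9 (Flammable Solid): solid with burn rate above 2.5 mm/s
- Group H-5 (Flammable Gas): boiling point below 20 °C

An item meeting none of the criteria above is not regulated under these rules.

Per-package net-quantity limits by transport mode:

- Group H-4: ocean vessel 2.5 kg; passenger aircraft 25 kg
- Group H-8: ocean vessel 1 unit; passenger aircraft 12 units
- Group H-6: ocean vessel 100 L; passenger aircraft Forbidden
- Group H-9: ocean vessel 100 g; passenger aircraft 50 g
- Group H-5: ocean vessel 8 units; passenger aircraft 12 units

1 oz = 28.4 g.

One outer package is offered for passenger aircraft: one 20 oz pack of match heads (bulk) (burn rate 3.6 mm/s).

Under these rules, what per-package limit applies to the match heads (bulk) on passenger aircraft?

50 g

The match heads (bulk) have burn rate 3.6 mm/s, which is > 2.5 mm/s, so they are Group H-9 (Flammable Solid).
The passenger aircraft limit for Group H-9 is 50 g.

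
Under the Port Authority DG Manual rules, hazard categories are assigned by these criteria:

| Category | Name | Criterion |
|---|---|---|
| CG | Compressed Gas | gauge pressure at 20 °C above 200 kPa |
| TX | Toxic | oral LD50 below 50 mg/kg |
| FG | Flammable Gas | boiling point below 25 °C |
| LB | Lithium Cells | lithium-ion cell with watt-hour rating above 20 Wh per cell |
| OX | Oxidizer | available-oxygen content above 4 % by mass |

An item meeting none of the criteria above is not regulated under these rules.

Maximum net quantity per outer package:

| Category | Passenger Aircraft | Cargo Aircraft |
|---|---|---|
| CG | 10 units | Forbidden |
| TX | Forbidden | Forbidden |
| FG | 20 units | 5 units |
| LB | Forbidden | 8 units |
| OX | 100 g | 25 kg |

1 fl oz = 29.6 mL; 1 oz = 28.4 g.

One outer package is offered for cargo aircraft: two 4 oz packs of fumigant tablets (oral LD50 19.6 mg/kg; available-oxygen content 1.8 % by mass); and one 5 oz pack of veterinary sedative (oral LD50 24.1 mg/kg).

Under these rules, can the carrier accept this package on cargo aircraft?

No

With oral LD50 19.6 mg/kg (< 50 mg/kg), the fumigant tablets fall in Category TX.
Oral LD50 24.1 mg/kg meets the Category TX criterion (Toxic), so the veterinary sedative is Category TX.
Total Category TX: (two 4 oz packs = 227.2 g) + (one 5 oz pack = 142 g) = 369.2 g.
By cargo aircraft, Category TX is Forbidden regardless of quantity.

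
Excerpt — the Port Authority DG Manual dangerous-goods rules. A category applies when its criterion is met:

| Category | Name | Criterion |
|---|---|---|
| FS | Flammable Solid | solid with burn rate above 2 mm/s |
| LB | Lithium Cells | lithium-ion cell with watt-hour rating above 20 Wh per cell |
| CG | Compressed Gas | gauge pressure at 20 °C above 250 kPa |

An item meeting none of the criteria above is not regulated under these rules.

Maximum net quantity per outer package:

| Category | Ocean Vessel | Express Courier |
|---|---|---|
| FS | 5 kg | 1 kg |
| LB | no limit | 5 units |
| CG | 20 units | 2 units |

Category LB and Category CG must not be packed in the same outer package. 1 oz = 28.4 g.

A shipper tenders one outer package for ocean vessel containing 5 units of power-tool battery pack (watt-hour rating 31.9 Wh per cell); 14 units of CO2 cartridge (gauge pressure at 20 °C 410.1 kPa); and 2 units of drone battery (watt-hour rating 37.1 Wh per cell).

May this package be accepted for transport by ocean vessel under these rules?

With watt-hour rating 31.9 Wh per cell (> 20 Wh per cell), the power-tool battery pack falls in Category LB.
CO2 cartridge: gauge pressure at 20 °C 410.1 kPa > 250 kPa → Category CG (Compressed Gas).
Drone battery: watt-hour rating 37.1 Wh per cell > 20 Wh per cell → Category LB (Lithium Cells).
Total Category LB: 5 units + 2 units = 7 units.
Category LB has no per-package limit by ocean vessel.
Category CG quantity: 14 units.
14 units ≤ 20 units (ocean vessel limit, Category CG) — within limit.
Category LB and Category CG may not share an outer package.

No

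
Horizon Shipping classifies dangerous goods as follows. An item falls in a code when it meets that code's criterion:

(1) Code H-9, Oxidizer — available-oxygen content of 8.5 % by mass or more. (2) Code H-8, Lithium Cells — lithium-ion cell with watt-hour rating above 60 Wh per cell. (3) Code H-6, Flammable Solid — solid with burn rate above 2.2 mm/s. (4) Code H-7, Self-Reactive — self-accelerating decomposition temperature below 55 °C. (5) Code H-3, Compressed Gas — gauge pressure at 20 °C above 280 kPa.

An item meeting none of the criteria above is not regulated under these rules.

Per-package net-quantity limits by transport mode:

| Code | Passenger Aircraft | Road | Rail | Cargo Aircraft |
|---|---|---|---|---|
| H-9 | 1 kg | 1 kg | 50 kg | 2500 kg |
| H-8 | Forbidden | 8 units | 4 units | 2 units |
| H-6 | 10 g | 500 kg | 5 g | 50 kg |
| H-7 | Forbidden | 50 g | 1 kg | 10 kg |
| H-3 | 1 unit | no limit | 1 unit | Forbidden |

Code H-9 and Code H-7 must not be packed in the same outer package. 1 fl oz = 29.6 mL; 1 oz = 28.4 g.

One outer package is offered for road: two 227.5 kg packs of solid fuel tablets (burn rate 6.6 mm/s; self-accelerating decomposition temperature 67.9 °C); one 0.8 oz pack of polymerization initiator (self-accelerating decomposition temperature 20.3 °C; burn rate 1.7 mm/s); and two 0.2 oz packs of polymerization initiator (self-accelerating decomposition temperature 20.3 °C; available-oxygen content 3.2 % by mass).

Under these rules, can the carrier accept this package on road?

Yes

Burn rate 6.6 mm/s meets the Code H-6 criterion (Flammable Solid), so the solid fuel tablets are Code H-6.
Self-accelerating decomposition temperature 20.3 °C meets the Code H-7 criterion (Self-Reactive), so the polymerization initiator is Code H-7.
The polymerization initiator has self-accelerating decomposition temperature 20.3 °C, which is < 55 °C, so it is Code H-7 (Self-Reactive).
Code H-7 net quantity: (one 0.8 oz pack = 22.72 g) + (two 0.2 oz packs = 11.36 g) = 34.08 g.
34.08 g is within the road limit of 50 g for Code H-7.
Code H-6 quantity: two 227.5 kg packs = 455 kg.
455 kg is within the road limit of 500 kg for Code H-6.
The segregation rule (Code H-9 with Code H-7) does not apply to Code H-7 with Code H-6.
Every hazard code is within its road limit and no segregation rule is violated.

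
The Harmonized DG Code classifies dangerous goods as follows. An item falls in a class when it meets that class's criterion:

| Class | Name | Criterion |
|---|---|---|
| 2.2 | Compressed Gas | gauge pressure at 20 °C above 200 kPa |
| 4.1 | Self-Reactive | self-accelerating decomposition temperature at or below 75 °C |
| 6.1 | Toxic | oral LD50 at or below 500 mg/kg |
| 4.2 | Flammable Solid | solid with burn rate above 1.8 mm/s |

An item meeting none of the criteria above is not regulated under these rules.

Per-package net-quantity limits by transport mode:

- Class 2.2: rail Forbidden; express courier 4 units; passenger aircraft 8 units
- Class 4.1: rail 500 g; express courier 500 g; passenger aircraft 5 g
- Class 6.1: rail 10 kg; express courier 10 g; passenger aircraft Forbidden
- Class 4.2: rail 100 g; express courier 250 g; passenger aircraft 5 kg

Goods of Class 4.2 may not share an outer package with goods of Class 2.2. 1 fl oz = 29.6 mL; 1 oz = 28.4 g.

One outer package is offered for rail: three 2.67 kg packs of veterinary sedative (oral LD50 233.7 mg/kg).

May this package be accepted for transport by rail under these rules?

Veterinary sedative: oral LD50 233.7 mg/kg ≤ 500 mg/kg → Class 6.1 (Toxic).
Class 6.1 quantity: three 2.67 kg packs = 8.01 kg.
That is within the Class 6.1 rail limit of 10 kg.

Yes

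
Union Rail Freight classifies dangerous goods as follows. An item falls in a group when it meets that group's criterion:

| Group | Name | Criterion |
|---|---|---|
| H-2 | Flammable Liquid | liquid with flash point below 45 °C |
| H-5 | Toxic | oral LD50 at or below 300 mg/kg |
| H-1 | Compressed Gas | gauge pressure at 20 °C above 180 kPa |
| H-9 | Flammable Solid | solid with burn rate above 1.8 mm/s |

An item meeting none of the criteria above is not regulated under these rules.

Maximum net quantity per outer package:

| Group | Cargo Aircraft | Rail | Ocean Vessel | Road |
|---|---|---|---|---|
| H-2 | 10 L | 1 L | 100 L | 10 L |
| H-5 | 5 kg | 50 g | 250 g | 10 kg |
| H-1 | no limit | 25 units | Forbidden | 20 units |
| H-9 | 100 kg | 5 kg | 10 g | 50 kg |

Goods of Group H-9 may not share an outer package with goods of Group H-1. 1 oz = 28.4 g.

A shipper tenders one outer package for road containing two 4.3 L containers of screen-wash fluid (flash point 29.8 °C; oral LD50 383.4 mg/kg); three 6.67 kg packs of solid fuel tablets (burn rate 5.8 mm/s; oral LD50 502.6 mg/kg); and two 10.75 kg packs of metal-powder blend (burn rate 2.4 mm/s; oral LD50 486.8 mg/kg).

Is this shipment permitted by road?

Yes

Flash point 29.8 °C meets the Group H-2 criterion (Flammable Liquid), so the screen-wash fluid is Group H-2.
With burn rate 5.8 mm/s (> 1.8 mm/s), the solid fuel tablets fall in Group H-9.
Burn rate 2.4 mm/s meets the Group H-9 criterion (Flammable Solid), so the metal-powder blend is Group H-9.
Group H-9 net quantity: (three 6.67 kg packs = 20.01 kg) + (two 10.75 kg packs = 21.5 kg) = 41.51 kg.
41.51 kg ≤ 50 kg (road limit, Group H-9) — within limit.
Group H-2 quantity: two 4.3 L containers = 8.6 L.
That is within the Group H-2 road limit of 10 L.
The segregation rule (Group H-9 with Group H-1) does not apply to Group H-9 with Group H-2.
Every hazard group is within its road limit and no segregation rule is violated.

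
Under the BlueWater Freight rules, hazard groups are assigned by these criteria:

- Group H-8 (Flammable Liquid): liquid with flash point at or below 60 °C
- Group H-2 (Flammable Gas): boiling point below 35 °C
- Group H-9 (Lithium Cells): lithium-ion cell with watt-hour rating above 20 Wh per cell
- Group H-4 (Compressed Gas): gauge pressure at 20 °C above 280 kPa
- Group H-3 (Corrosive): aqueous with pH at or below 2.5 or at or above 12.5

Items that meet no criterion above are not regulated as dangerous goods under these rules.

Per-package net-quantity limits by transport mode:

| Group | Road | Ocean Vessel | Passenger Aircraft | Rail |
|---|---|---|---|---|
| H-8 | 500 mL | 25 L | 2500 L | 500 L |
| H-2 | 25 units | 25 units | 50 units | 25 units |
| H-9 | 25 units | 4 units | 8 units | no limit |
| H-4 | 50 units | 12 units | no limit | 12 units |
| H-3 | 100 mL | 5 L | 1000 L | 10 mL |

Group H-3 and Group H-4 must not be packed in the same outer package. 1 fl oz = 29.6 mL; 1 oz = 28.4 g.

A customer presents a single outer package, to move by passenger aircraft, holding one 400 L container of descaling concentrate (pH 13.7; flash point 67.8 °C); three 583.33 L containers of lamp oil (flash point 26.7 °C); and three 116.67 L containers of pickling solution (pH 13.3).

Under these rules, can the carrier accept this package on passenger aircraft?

Descaling concentrate: pH 13.7 ≥ 12.5 → Group H-3 (Corrosive).
The lamp oil has flash point 26.7 °C, which is ≤ 60 °C, so it is Group H-8 (Flammable Liquid).
Pickling solution: pH 13.3 ≥ 12.5 → Group H-3 (Corrosive).
Group H-3 net quantity: 400 L + (three 116.67 L containers = 350.01 L) = 750.01 L.
750.01 L ≤ 1000 L (passenger aircraft limit, Group H-3) — within limit.
Group H-8 quantity: three 583.33 L containers = 1749.99 L.
1749.99 L is within the passenger aircraft limit of 2500 L for Group H-8.
The segregation rule (Group H-3 with Group H-4) does not apply to Group H-3 with Group H-8.
Every hazard group is within its passenger aircraft limit and no segregation rule is violated.

Yes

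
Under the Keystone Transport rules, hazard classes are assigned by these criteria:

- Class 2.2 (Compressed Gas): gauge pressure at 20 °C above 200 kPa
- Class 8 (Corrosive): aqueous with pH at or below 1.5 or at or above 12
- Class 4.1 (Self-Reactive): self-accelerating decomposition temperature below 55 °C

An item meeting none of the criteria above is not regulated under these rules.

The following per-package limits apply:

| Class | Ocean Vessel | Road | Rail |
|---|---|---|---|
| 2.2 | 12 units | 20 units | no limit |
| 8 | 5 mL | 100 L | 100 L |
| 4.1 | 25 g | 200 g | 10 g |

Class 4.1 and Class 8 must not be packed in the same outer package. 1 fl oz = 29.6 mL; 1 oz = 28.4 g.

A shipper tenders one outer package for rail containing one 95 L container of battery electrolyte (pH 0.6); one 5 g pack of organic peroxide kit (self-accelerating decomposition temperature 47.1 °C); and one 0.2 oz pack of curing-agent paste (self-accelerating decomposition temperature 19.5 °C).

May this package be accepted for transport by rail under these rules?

Battery electrolyte: pH 0.6 ≤ 1.5 → Class 8 (Corrosive).
The organic peroxide kit has self-accelerating decomposition temperature 47.1 °C, which is < 55 °C, so it is Class 4.1 (Self-Reactive).
The curing-agent paste has self-accelerating decomposition temperature 19.5 °C, which is < 55 °C, so it is Class 4.1 (Self-Reactive).
Total Class 4.1: 5 g + (one 0.2 oz pack = 5.68 g) = 10.68 g.
That exceeds the Class 4.1 rail limit of 10 g.
Class 8 quantity: 95 L.
95 L is within the rail limit of 100 L for Class 8.
Class 4.1 and Class 8 may not share an outer package.

No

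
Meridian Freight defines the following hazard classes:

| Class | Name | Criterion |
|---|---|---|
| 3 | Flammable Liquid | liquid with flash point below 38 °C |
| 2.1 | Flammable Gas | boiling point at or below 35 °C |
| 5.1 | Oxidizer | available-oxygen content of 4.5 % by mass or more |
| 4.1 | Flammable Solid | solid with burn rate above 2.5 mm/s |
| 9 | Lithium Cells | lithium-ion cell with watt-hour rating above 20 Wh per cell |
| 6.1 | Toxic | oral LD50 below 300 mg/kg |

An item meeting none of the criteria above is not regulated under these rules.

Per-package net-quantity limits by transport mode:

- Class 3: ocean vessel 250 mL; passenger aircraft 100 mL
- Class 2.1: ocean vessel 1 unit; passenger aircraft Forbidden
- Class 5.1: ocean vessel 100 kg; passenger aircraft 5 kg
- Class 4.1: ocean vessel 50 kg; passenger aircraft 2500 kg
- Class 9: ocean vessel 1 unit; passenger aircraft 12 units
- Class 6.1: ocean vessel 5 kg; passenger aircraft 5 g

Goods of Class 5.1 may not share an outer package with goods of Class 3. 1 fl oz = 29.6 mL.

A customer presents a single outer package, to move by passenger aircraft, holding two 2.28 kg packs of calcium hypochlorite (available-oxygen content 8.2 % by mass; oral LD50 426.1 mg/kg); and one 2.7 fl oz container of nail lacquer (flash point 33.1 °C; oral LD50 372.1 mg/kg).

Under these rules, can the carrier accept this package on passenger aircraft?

No

With available-oxygen content 8.2 % by mass (≥ 4.5 % by mass), the calcium hypochlorite falls in Class 5.1.
Flash point 33.1 °C meets the Class 3 criterion (Flammable Liquid), so the nail lacquer is Class 3.
Class 5.1 quantity: two 2.28 kg packs = 4.56 kg.
That is within the Class 5.1 passenger aircraft limit of 5 kg.
Class 3 quantity: one 2.7 fl oz container = 79.92 mL.
That is within the Class 3 passenger aircraft limit of 100 mL.
Class 5.1 and Class 3 may not share an outer package.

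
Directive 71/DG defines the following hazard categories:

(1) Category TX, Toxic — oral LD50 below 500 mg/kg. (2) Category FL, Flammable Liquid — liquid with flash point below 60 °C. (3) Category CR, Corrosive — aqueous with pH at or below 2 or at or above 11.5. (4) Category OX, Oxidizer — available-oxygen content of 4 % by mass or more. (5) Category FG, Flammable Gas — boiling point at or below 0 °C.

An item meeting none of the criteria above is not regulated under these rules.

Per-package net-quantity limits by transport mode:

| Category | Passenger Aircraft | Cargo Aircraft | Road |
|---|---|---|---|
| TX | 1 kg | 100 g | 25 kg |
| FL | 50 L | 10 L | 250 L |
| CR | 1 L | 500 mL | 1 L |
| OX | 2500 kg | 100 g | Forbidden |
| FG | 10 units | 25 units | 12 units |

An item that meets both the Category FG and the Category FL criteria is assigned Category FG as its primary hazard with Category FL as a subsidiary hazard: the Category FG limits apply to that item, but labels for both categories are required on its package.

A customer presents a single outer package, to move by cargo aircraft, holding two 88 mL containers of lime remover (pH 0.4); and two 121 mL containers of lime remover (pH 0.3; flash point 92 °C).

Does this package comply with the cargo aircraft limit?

Yes

Lime remover: pH 0.4 ≤ 2 → Category CR (Corrosive).
pH 0.3 meets the Category CR criterion (Corrosive), so the lime remover is Category CR.
Total Category CR: (two 88 mL containers = 176 mL) + (two 121 mL containers = 242 mL) = 418 mL.
418 mL is within the cargo aircraft limit of 500 mL for Category CR.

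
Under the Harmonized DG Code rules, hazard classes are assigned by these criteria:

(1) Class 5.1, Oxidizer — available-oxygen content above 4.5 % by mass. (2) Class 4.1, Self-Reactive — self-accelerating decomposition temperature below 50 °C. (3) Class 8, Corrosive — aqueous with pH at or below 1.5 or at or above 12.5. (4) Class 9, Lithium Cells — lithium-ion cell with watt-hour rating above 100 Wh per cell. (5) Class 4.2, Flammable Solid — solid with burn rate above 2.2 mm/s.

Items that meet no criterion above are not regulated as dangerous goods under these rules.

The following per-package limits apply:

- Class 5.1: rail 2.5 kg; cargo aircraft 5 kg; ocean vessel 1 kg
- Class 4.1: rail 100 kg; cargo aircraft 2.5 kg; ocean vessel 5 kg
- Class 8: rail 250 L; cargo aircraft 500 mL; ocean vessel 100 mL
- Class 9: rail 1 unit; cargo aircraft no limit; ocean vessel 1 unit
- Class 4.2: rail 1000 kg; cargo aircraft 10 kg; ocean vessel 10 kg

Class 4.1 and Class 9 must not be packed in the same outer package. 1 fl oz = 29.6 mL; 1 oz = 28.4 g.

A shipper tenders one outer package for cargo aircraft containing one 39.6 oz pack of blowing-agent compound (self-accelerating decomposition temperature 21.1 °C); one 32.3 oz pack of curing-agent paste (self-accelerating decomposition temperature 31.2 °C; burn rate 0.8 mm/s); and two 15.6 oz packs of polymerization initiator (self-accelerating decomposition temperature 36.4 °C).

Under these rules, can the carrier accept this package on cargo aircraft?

Blowing-agent compound: self-accelerating decomposition temperature 21.1 °C < 50 °C → Class 4.1 (Self-Reactive).
With self-accelerating decomposition temperature 31.2 °C (< 50 °C), the curing-agent paste falls in Class 4.1.
Polymerization initiator: self-accelerating decomposition temperature 36.4 °C < 50 °C → Class 4.1 (Self-Reactive).
Class 4.1 net quantity: (one 39.6 oz pack = 1124.64 g) + (one 32.3 oz pack = 917.32 g) + (two 15.6 oz packs = 886.08 g) = 2928.04 g.
That exceeds the Class 4.1 cargo aircraft limit of 2.5 kg.

No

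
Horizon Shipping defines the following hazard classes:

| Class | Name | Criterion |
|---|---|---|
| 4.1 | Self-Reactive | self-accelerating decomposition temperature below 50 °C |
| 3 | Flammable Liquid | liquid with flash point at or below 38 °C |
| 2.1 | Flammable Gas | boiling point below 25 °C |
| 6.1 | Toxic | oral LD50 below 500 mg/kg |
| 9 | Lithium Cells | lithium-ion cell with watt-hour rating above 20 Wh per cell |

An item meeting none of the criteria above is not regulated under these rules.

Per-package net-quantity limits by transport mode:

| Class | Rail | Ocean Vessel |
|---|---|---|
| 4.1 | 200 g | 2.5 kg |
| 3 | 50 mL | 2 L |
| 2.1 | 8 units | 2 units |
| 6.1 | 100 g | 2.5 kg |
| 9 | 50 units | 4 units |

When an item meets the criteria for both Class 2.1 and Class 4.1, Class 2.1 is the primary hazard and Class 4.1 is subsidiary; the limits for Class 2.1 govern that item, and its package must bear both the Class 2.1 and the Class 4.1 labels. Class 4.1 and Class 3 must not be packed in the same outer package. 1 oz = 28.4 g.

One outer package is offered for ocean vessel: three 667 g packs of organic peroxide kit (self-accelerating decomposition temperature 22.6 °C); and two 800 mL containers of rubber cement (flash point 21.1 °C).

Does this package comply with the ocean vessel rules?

Self-accelerating decomposition temperature 22.6 °C meets the Class 4.1 criterion (Self-Reactive), so the organic peroxide kit is Class 4.1.
Rubber cement: flash point 21.1 °C ≤ 38 °C → Class 3 (Flammable Liquid).
Class 4.1 quantity: three 667 g packs = 2.001 kg.
That is within the Class 4.1 ocean vessel limit of 2.5 kg.
Class 3 quantity: two 800 mL containers = 1.6 L.
1.6 L ≤ 2 L (ocean vessel limit, Class 3) — within limit.
Class 4.1 and Class 3 may not share an outer package.

No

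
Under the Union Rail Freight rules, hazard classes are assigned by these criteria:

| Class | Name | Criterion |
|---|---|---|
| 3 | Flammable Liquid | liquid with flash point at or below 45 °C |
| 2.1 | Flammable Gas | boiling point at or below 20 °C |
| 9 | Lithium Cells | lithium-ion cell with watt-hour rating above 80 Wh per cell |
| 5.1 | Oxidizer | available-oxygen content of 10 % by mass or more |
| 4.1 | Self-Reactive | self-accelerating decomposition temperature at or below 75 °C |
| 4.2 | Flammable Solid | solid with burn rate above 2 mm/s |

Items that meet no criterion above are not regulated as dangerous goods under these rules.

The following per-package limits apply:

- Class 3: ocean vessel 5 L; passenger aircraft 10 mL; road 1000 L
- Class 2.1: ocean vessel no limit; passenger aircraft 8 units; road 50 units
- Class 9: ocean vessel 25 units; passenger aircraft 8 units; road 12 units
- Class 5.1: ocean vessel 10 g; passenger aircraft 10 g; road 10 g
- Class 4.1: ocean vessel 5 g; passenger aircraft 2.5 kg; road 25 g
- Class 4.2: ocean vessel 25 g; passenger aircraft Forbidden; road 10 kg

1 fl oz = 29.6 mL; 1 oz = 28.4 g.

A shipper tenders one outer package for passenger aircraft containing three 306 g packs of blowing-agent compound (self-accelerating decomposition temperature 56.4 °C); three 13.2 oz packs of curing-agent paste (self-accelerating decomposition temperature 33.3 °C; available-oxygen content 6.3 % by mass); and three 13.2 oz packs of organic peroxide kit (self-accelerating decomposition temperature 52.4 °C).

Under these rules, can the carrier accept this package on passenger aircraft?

No

With self-accelerating decomposition temperature 56.4 °C (≤ 75 °C), the blowing-agent compound falls in Class 4.1.
The curing-agent paste has self-accelerating decomposition temperature 33.3 °C, which is ≤ 75 °C, so it is Class 4.1 (Self-Reactive).
The organic peroxide kit has self-accelerating decomposition temperature 52.4 °C, which is ≤ 75 °C, so it is Class 4.1 (Self-Reactive).
Class 4.1 net quantity: (three 306 g packs = 918 g) + (three 13.2 oz packs = 1124.64 g) + (three 13.2 oz packs = 1124.64 g) = 3167.28 g.
That exceeds the Class 4.1 passenger aircraft limit of 2.5 kg.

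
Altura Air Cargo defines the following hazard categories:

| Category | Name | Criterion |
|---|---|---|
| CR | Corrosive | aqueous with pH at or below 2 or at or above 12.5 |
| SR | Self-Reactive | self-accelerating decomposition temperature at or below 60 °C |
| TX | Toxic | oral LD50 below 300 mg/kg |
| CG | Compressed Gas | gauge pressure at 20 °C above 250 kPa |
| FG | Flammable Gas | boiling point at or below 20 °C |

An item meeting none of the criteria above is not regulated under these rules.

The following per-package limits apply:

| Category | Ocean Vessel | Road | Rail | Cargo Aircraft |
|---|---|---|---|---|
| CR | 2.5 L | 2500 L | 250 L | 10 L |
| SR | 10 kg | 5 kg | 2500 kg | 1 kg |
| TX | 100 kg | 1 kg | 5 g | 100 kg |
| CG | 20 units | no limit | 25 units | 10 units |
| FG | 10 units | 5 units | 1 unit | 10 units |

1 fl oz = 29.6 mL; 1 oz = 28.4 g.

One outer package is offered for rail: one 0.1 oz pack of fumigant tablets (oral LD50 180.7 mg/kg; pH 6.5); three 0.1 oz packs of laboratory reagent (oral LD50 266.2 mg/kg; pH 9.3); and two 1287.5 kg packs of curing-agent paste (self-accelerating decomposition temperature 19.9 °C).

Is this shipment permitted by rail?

Fumigant tablets: oral LD50 180.7 mg/kg < 300 mg/kg → Category TX (Toxic).
The laboratory reagent has oral LD50 266.2 mg/kg, which is < 300 mg/kg, so it is Category TX (Toxic).
The curing-agent paste has self-accelerating decomposition temperature 19.9 °C, which is ≤ 60 °C, so it is Category SR (Self-Reactive).
Category TX net quantity: (one 0.1 oz pack = 2.84 g) + (three 0.1 oz packs = 8.52 g) = 11.36 g.
11.36 g exceeds the rail limit of 5 g for Category TX.
Category SR quantity: two 1287.5 kg packs = 2575 kg.
That exceeds the Category SR rail limit of 2500 kg.

No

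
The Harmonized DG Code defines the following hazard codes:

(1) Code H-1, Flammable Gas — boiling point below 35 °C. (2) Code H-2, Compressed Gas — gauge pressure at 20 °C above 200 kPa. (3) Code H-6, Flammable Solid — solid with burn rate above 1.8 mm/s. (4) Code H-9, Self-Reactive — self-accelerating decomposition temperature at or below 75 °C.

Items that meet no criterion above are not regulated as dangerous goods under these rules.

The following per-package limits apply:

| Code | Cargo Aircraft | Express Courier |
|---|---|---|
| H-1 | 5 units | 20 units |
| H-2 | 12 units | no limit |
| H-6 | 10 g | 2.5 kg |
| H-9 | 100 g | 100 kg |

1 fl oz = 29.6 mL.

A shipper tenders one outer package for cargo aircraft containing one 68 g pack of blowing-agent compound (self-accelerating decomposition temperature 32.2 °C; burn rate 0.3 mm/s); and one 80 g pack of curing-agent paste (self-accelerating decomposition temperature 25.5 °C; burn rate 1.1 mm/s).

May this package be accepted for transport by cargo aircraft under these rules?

No

With self-accelerating decomposition temperature 32.2 °C (≤ 75 °C), the blowing-agent compound falls in Code H-9.
The curing-agent paste has self-accelerating decomposition temperature 25.5 °C, which is ≤ 75 °C, so it is Code H-9 (Self-Reactive).
Code H-9 net quantity: 68 g + 80 g = 148 g.
148 g > 100 g (cargo aircraft limit, Code H-9) — over the limit.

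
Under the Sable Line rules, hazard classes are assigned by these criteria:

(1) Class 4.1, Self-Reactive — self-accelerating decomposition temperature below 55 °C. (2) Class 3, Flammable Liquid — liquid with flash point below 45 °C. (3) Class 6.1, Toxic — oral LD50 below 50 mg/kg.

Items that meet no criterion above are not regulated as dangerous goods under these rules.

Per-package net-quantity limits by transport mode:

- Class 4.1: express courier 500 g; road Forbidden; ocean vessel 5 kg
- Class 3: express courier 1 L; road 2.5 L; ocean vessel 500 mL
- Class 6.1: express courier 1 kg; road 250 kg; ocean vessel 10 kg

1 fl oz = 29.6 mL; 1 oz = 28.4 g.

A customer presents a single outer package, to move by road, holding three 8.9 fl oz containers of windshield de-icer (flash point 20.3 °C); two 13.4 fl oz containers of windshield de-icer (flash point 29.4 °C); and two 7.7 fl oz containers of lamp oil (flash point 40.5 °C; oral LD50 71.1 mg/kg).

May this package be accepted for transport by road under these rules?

With flash point 20.3 °C (< 45 °C), the windshield de-icer falls in Class 3.
With flash point 29.4 °C (< 45 °C), the windshield de-icer falls in Class 3.
Lamp oil: flash point 40.5 °C < 45 °C → Class 3 (Flammable Liquid).
Total Class 3: (three 8.9 fl oz containers = 790.32 mL) + (two 13.4 fl oz containers = 793.28 mL) + (two 7.7 fl oz containers = 455.84 mL) = 2039.44 mL.
That is within the Class 3 road limit of 2.5 L.

Yes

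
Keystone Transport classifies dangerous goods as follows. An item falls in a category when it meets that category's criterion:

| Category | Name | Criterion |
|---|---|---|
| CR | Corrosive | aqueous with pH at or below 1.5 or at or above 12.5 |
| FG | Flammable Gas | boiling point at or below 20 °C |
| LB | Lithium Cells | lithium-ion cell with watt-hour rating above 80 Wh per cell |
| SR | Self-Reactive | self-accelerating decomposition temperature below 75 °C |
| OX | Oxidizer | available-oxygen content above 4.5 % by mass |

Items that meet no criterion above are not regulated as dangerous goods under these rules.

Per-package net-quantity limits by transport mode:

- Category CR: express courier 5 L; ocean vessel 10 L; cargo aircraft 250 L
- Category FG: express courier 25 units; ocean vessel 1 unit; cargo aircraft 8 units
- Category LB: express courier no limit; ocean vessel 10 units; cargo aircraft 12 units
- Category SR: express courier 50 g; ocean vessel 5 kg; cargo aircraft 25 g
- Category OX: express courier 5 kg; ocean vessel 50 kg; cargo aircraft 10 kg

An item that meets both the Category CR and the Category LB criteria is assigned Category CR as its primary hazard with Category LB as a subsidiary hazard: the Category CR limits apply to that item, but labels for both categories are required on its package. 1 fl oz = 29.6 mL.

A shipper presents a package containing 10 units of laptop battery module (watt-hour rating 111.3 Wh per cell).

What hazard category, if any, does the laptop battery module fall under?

Category LB

Watt-hour rating 111.3 Wh per cell meets the Category LB criterion (Lithium Cells), so the laptop battery module is Category LB.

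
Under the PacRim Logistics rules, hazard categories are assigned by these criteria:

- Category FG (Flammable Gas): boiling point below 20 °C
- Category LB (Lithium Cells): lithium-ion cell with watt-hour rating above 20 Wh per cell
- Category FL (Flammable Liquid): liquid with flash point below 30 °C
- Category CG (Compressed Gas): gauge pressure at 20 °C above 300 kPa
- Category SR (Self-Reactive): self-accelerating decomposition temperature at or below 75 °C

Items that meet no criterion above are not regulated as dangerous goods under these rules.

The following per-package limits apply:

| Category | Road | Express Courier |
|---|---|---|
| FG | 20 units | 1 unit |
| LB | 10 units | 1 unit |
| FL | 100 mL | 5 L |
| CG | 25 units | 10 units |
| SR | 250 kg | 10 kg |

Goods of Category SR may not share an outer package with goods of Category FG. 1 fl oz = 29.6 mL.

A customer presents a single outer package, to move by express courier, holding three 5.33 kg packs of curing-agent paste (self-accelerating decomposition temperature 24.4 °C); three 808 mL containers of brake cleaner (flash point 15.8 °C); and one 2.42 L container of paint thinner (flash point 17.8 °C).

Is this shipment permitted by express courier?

No

With self-accelerating decomposition temperature 24.4 °C (≤ 75 °C), the curing-agent paste falls in Category SR.
Flash point 15.8 °C meets the Category FL criterion (Flammable Liquid), so the brake cleaner is Category FL.
Paint thinner: flash point 17.8 °C < 30 °C → Category FL (Flammable Liquid).
Category SR quantity: three 5.33 kg packs = 15.99 kg.
That exceeds the Category SR express courier limit of 10 kg.
Category FL net quantity: (three 808 mL containers = 2.424 L) + 2.42 L = 4.844 L.
4.844 L ≤ 5 L (express courier limit, Category FL) — within limit.
The segregation rule (Category SR with Category FG) does not apply to Category SR with Category FL.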